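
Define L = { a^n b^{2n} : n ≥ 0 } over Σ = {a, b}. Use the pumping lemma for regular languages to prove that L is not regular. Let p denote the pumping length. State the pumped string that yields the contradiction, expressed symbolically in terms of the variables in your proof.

a^{p+k} b^{2p}

Toward a contradiction, assume L is regular with pumping length p.
Let w = a^p b^{2p} ∈ L; note |w| = 3p ≥ p.
By the pumping lemma, w = xyz with |xy| ≤ p and |y| ≥ 1.
Since the first p symbols of w are all a's and |xy| ≤ p, y lies entirely in the leading a-block: y = a^k for some k with 1 ≤ k ≤ p.
Pump with i = 2: xy^2z = a^{p+k} b^{2p}. For this to lie in L we would need 2p = 2(p+k), which forces k = 0. But k ≥ 1, so xy^2z ∉ L.
This contradicts the pumping lemma, so L is not regular.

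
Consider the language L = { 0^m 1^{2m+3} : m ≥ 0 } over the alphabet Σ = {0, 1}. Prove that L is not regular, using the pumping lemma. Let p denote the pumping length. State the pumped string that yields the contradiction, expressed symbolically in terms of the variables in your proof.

Assume L is regular; let p be its pumping constant.
Take w = 0^p 1^{2p+3}. Then w ∈ L and |w| = 3p+3 ≥ p.
The pumping lemma gives a decomposition w = xyz where |xy| ≤ p and |y| > 0.
The first p characters of w are 0's, so xy (and hence y) consists only of 0's. Write y = 0^k, 1 ≤ k ≤ p.
Pump with i = 2: xy^2z = 0^{p+k} 1^{2p+3}. For this to lie in L we would need 2p+3 = 2(p+k)+3, which forces k = 0. But k ≥ 1, so xy^2z ∉ L.
This is a contradiction; hence L is not regular.

0^{p+k} 1^{2p+3}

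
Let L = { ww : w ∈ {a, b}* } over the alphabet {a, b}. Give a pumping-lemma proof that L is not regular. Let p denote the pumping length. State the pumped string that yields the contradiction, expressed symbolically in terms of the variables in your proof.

Toward a contradiction, assume L is regular with pumping length p.
Take w = a^p b^p a^p b^p = uu where u = a^pb^p; then w ∈ L and |w| = 4p ≥ p.
By the pumping lemma, w = xyz with |xy| ≤ p and |y| > 0.
Since the first p symbols of w are all a's and |xy| ≤ p, y lies entirely in the leading a-block: y = a^k for some k with 1 ≤ k ≤ p.
Pump with i = 2: xy^2z = a^{p+k} b^p a^p b^p, of length 4p+k. Suppose this equals vv. The string starts with a and ends with b, so v does too; thus the boundary between the two copies of v is a b→a transition. There is exactly one such transition, at position 2p+k, so |v| = 2p+k and |vv| = 4p+2k ≠ 4p+k since k ≥ 1. So xy^2z ∉ L.
This contradicts the pumping lemma, so L is not regular.

a^{p+k} b^p a^p b^p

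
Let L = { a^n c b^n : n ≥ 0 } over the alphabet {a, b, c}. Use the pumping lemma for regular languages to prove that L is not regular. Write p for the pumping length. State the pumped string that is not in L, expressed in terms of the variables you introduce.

a^{p+k} c b^p

Assume L is regular. Let p be the pumping length given by the pumping lemma.
Take w = a^p c b^p ∈ L with |w| = 2p+1 ≥ p.
The pumping lemma gives a decomposition w = xyz where |xy| ≤ p and |y| ≥ 1.
Because |xy| ≤ p and w begins with p copies of a, we have y = a^k with 1 ≤ k ≤ p.
Pump with i = 2: xy^2z = a^{p+k} c b^p, which would require p+k = p. But k ≥ 1, so xy^2z ∉ L.
Contradiction. Therefore L is not regular.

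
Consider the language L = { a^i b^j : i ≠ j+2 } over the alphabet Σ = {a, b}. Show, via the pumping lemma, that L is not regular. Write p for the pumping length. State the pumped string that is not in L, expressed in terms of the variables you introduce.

Assume L is regular. Let p be the pumping length given by the pumping lemma.
Choose w = a^p b^{p+p!-2}. Since p ≠ (p+p!-2)+2 = p+p!, w ∈ L; and |w| ≥ p.
The pumping lemma gives a decomposition w = xyz where |xy| ≤ p and |y| > 0.
Since the first p symbols of w are all a's and |xy| ≤ p, y lies entirely in the leading a-block: y = a^k for some k with 1 ≤ k ≤ p.
Since 1 ≤ k ≤ p, k divides p!; set t = 1 + p!/k. Then xy^t z has p + (p!/k)·k = p + p! copies of a. Now the a-count is p+p! and (b-count)+2 = (p+p!-2)+2 = p+p!, so i ≠ j+2 fails. So xy^t z = a^{p+p!} b^{p+p!-2} ∉ L.
Contradiction. Therefore L is not regular.

a^{p+p!} b^{p+p!-2}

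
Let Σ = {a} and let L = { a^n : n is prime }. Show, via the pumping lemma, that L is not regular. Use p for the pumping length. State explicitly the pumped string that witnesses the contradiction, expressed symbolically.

a^{q(1+k)}

Toward a contradiction, assume L is regular with pumping length p.
Let q be a prime with q ≥ p+2 (infinitely many primes exist), and take w = a^q ∈ L with |w| = q ≥ p.
The pumping lemma gives a decomposition w = xyz where |xy| ≤ p and |y| > 0.
Then y = a^k for some k with 1 ≤ k ≤ p.
Since 1 ≤ k ≤ p, |xz| = q-k. Pump with i = q+1: |xy^{q+1}z| = (q-k)+(q+1)k = q+qk = q(1+k), which is composite (both factors ≥ 2). So xy^{q+1}z = a^{q(1+k)} ∉ L.
Contradiction. Therefore L is not regular.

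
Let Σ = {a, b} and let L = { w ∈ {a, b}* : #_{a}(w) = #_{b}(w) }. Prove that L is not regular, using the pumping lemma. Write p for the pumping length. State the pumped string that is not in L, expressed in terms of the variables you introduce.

a^{p+k} b^p

Assume L is regular. Let p be the pumping length given by the pumping lemma.
Choose w = a^p b^p ∈ L with |w| = 2p ≥ p.
The pumping lemma gives a decomposition w = xyz where |xy| ≤ p and |y| ≥ 1.
Because |xy| ≤ p and w begins with p copies of a, we have y = a^k with 1 ≤ k ≤ p.
Pump with i = 2: xy^2z = a^{p+k} b^p has p+k occurrences of a but only p of b. Since k ≥ 1 the counts differ, so xy^2z ∉ L.
This contradicts the pumping lemma, so L is not regular.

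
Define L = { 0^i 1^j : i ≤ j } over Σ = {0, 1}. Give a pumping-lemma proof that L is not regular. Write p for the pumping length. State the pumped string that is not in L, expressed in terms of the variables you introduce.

Suppose for contradiction that L is regular, and let p be the pumping length.
Choose w = 0^p 1^p ∈ L, with |w| = 2p ≥ p.
Write w = xyz as guaranteed by the lemma, with |xy| ≤ p and |y| ≥ 1.
Because |xy| ≤ p and w begins with p copies of 0, we have y = 0^k with 1 ≤ k ≤ p.
Consider xy^2z = 0^{p+k} 1^p. Since k ≥ 1, the 0-count p+k exceeds the 1-count p, so i ≤ j fails; thus xy^2z ∉ L.
Contradiction. Therefore L is not regular.

0^{p+k} 1^p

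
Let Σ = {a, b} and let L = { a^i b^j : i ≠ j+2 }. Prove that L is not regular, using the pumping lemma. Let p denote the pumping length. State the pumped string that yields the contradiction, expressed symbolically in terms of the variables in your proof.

Toward a contradiction, assume L is regular with pumping length p.
Choose w = a^p b^{p+p!-2}. Since p ≠ (p+p!-2)+2 = p+p!, w ∈ L; and |w| ≥ p.
The pumping lemma gives a decomposition w = xyz where |xy| ≤ p and y is nonempty.
Because |xy| ≤ p and w begins with p copies of a, we have y = a^k with 1 ≤ k ≤ p.
Since 1 ≤ k ≤ p, k divides p!; set t = 1 + p!/k. Then xy^t z has p + (p!/k)·k = p + p! copies of a. Now the a-count is p+p! and (b-count)+2 = (p+p!-2)+2 = p+p!, so i ≠ j+2 fails. So xy^t z = a^{p+p!} b^{p+p!-2} ∉ L.
This contradicts the pumping lemma, so L is not regular.

a^{p+p!} b^{p+p!-2}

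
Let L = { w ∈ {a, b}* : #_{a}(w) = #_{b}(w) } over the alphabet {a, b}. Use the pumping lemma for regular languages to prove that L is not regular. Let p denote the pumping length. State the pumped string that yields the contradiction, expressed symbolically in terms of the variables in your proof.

a^{p+k} b^p

Suppose for contradiction that L is regular, and let p be the pumping length.
Choose w = a^p b^p ∈ L with |w| = 2p ≥ p.
By the pumping lemma, w = xyz with |xy| ≤ p and y is nonempty.
Since the first p symbols of w are all a's and |xy| ≤ p, y lies entirely in the leading a-block: y = a^k for some k with 1 ≤ k ≤ p.
Pump with i = 2: xy^2z = a^{p+k} b^p has p+k occurrences of a but only p of b. Since k ≥ 1 the counts differ, so xy^2z ∉ L.
Contradiction. Therefore L is not regular.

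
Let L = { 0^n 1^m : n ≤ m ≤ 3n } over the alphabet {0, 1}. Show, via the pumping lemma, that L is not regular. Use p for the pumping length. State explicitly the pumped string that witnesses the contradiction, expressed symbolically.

0^{p+k} 1^p

Suppose for contradiction that L is regular, and let p be the pumping length.
Take w = 0^p 1^p ∈ L (since p ≤ p ≤ 3p), with |w| = 2p ≥ p.
By the pumping lemma, w = xyz with |xy| ≤ p and y is nonempty.
Because |xy| ≤ p and w begins with p copies of 0, we have y = 0^k with 1 ≤ k ≤ p.
Pump with i = 2: xy^2z = 0^{p+k} 1^p. Now n = p+k > p = m, so the condition n ≤ m fails. Thus xy^2z ∉ L.
Contradiction. Therefore L is not regular.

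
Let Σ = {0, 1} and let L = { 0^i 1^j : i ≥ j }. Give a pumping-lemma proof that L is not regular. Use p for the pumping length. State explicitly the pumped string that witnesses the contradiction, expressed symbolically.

Suppose for contradiction that L is regular, and let p be the pumping length.
Choose w = 0^p 1^p ∈ L, with |w| = 2p ≥ p.
Write w = xyz as guaranteed by the lemma, with |xy| ≤ p and |y| > 0.
The first p characters of w are 0's, so xy (and hence y) consists only of 0's. Write y = 0^k, 1 ≤ k ≤ p.
Consider xy^0z = xz = 0^{p-k} 1^p. Since k ≥ 1, the 0-count p-k is less than p, so i ≥ j fails; thus xz ∉ L.
This is a contradiction; hence L is not regular.

0^{p-k} 1^p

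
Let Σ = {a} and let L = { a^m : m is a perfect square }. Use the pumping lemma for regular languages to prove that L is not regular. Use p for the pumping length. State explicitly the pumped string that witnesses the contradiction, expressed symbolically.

Suppose for contradiction that L is regular, and let p be the pumping length.
Take w = a^{p²} ∈ L with |w| = p² ≥ p.
By the pumping lemma, w = xyz with |xy| ≤ p and |y| > 0.
Then y = a^k for some k with 1 ≤ k ≤ p.
Pump with i = 2: xy^2z = a^{p²+k}. Since 1 ≤ k ≤ p, p² < p²+k ≤ p²+p < (p+1)², so p²+k lies strictly between consecutive squares and is not a perfect square. So xy^2z ∉ L.
This is a contradiction; hence L is not regular.

a^{p²+k}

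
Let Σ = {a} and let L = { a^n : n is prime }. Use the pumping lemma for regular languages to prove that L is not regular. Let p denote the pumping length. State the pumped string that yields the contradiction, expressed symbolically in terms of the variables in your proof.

a^{q(1+k)}

Suppose for contradiction that L is regular, and let p be the pumping length.
Let q be a prime with q ≥ p+2 (infinitely many primes exist), and take w = a^q ∈ L with |w| = q ≥ p.
The pumping lemma gives a decomposition w = xyz where |xy| ≤ p and |y| ≥ 1.
Then y = a^k for some k with 1 ≤ k ≤ p.
Since 1 ≤ k ≤ p, |xz| = q-k. Pump with i = q+1: |xy^{q+1}z| = (q-k)+(q+1)k = q+qk = q(1+k), which is composite (both factors ≥ 2). So xy^{q+1}z = a^{q(1+k)} ∉ L.
This is a contradiction; hence L is not regular.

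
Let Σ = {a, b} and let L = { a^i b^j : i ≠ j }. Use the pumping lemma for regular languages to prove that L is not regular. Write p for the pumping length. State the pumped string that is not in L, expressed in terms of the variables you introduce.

a^{p+p!} b^{p+p!}

Suppose for contradiction that L is regular, and let p be the pumping length.
Choose w = a^p b^{p+p!}. Since p ≠ p+p!, w ∈ L; and |w| ≥ p.
The pumping lemma gives a decomposition w = xyz where |xy| ≤ p and y is nonempty.
Since the first p symbols of w are all a's and |xy| ≤ p, y lies entirely in the leading a-block: y = a^k for some k with 1 ≤ k ≤ p.
Since 1 ≤ k ≤ p, k divides p!; set t = 1 + p!/k. Then xy^t z has p + (p!/k)·k = p + p! copies of a. Now the a-count equals the b-count, so i ≠ j fails. So xy^t z = a^{p+p!} b^{p+p!} ∉ L.
Contradiction. Therefore L is not regular.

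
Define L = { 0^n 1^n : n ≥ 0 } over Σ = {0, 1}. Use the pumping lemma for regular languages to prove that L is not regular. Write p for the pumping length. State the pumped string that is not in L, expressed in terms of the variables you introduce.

0^{p+k} 1^p

Toward a contradiction, assume L is regular with pumping length p.
Take w = 0^p 1^p. Then w ∈ L and |w| = 2p ≥ p.
By the pumping lemma, w = xyz with |xy| ≤ p and |y| > 0.
Because |xy| ≤ p and w begins with p copies of 0, we have y = 0^k with 1 ≤ k ≤ p.
Pump with i = 2: xy^2z = 0^{p+k} 1^p. For this to lie in L we would need p = p+k, which forces k = 0. But k ≥ 1, so xy^2z ∉ L.
This contradicts the pumping lemma, so L is not regular.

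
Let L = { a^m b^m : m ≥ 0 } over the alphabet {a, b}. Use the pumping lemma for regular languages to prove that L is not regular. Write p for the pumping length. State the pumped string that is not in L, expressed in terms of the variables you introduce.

a^{p+k} b^p

Assume L is regular; let p be its pumping constant.
Choose w = a^p b^p, which is in L with |w| = 2p ≥ p.
Write w = xyz as guaranteed by the lemma, with |xy| ≤ p and |y| > 0.
The first p characters of w are a's, so xy (and hence y) consists only of a's. Write y = a^k, 1 ≤ k ≤ p.
Pump with i = 2: xy^2z = a^{p+k} b^p. For this to lie in L we would need p = p+k, which forces k = 0. But k ≥ 1, so xy^2z ∉ L.
This contradicts the pumping lemma, so L is not regular.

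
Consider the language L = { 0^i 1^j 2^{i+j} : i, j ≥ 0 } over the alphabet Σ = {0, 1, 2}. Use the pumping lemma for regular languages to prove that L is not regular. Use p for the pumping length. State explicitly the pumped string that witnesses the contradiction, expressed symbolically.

0^{p+k} 1^p 2^{2p}

Suppose for contradiction that L is regular, and let p be the pumping length.
Take w = 0^p 1^p 2^{2p} ∈ L (with i=j=p, i+j=2p), |w| = 4p ≥ p.
The pumping lemma gives a decomposition w = xyz where |xy| ≤ p and y is nonempty.
Because |xy| ≤ p and w begins with p copies of 0, we have y = 0^k with 1 ≤ k ≤ p.
Consider xy^2z = 0^{p+k} 1^p 2^{2p}. Now the 0- and 1-counts sum to 2p+k, but the 2-count is 2p ≠ 2p+k. So xy^2z ∉ L.
This is a contradiction; hence L is not regular.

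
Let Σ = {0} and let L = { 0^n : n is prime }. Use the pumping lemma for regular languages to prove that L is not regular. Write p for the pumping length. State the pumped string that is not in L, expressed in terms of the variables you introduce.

Toward a contradiction, assume L is regular with pumping length p.
Let q be a prime with q ≥ p+2 (infinitely many primes exist), and take w = 0^q ∈ L with |w| = q ≥ p.
By the pumping lemma, w = xyz with |xy| ≤ p and |y| ≥ 1.
Then y = 0^k for some k with 1 ≤ k ≤ p.
Since 1 ≤ k ≤ p, |xz| = q-k. Pump with i = q+1: |xy^{q+1}z| = (q-k)+(q+1)k = q+qk = q(1+k), which is composite (both factors ≥ 2). So xy^{q+1}z = 0^{q(1+k)} ∉ L.
This is a contradiction; hence L is not regular.

0^{q(1+k)}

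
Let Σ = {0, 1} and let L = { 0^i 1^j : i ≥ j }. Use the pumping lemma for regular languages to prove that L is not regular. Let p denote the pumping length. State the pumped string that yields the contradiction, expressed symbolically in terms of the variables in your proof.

Assume L is regular. Let p be the pumping length given by the pumping lemma.
Choose w = 0^p 1^p ∈ L, with |w| = 2p ≥ p.
Write w = xyz as guaranteed by the lemma, with |xy| ≤ p and |y| ≥ 1.
The first p characters of w are 0's, so xy (and hence y) consists only of 0's. Write y = 0^k, 1 ≤ k ≤ p.
Consider xy^0z = xz = 0^{p-k} 1^p. Since k ≥ 1, the 0-count p-k is less than p, so i ≥ j fails; thus xz ∉ L.
Contradiction. Therefore L is not regular.

0^{p-k} 1^p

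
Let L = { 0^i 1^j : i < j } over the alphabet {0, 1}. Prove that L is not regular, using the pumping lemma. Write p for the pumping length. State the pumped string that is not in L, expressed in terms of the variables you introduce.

0^{p+k} 1^{p+1}

Suppose for contradiction that L is regular, and let p be the pumping length.
Choose w = 0^p 1^{p+1} ∈ L, with |w| = 2p+1 ≥ p.
Write w = xyz as guaranteed by the lemma, with |xy| ≤ p and |y| > 0.
Since the first p symbols of w are all 0's and |xy| ≤ p, y lies entirely in the leading 0-block: y = 0^k for some k with 1 ≤ k ≤ p.
Consider xy^2z = 0^{p+k} 1^{p+1}. Since k ≥ 1, the 0-count p+k is at least p+1, so i < j fails; thus xy^2z ∉ L.
Contradiction. Therefore L is not regular.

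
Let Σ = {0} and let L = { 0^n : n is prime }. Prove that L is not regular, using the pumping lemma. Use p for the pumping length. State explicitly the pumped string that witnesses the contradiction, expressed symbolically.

0^{q(1+k)}

Assume L is regular; let p be its pumping constant.
Let q be a prime with q ≥ p+2 (infinitely many primes exist), and take w = 0^q ∈ L with |w| = q ≥ p.
By the pumping lemma, w = xyz with |xy| ≤ p and |y| > 0.
Then y = 0^k for some k with 1 ≤ k ≤ p.
Since 1 ≤ k ≤ p, |xz| = q-k. Pump with i = q+1: |xy^{q+1}z| = (q-k)+(q+1)k = q+qk = q(1+k), which is composite (both factors ≥ 2). So xy^{q+1}z = 0^{q(1+k)} ∉ L.
This contradicts the pumping lemma, so L is not regular.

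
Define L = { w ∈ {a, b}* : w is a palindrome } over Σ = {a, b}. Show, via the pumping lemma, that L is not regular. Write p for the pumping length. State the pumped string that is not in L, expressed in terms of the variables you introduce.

a^{p+k} b a^p

Assume L is regular. Let p be the pumping length given by the pumping lemma.
Take w = a^p b a^p, a palindrome of length 2p+1 ≥ p.
The pumping lemma gives a decomposition w = xyz where |xy| ≤ p and y is nonempty.
Since the first p symbols of w are all a's and |xy| ≤ p, y lies entirely in the leading a-block: y = a^k for some k with 1 ≤ k ≤ p.
Pump with i = 2: xy^2z = a^{p+k} b a^p. Its reverse is a^p b a^{p+k}, which differs from xy^2z since k ≥ 1. So xy^2z is not a palindrome and xy^2z ∉ L.
This is a contradiction; hence L is not regular.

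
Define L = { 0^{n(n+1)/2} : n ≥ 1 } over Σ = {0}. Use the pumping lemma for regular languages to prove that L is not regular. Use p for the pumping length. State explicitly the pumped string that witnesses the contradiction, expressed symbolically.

Assume L is regular. Let p be the pumping length given by the pumping lemma.
Take w = 0^{p(p+1)/2} ∈ L with |w| = p(p+1)/2 ≥ p.
The pumping lemma gives a decomposition w = xyz where |xy| ≤ p and y is nonempty.
Then y = 0^k for some k with 1 ≤ k ≤ p.
Pump with i = 2: xy^2z = 0^{p(p+1)/2+k}. Since 1 ≤ k ≤ p, p(p+1)/2 < p(p+1)/2+k ≤ p(p+1)/2+p < (p+1)(p+2)/2, so p(p+1)/2+k is strictly between consecutive triangular numbers. So xy^2z ∉ L.
This is a contradiction; hence L is not regular.

0^{p(p+1)/2+k}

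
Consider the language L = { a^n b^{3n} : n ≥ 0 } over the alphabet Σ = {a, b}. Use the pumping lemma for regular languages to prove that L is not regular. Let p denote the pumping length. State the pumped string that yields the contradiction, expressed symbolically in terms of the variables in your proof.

Suppose for contradiction that L is regular, and let p be the pumping length.
Take w = a^p b^{3p}. Then w ∈ L and |w| = 4p ≥ p.
Write w = xyz as guaranteed by the lemma, with |xy| ≤ p and |y| > 0.
Because |xy| ≤ p and w begins with p copies of a, we have y = a^k with 1 ≤ k ≤ p.
Pump with i = 2: xy^2z = a^{p+k} b^{3p}. For this to lie in L we would need 3p = 3(p+k), which forces k = 0. But k ≥ 1, so xy^2z ∉ L.
This is a contradiction; hence L is not regular.

a^{p+k} b^{3p}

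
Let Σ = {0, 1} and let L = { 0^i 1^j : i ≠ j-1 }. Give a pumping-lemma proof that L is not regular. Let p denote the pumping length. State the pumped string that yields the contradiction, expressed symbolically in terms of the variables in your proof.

0^{p+p!} 1^{p+p!+1}

Toward a contradiction, assume L is regular with pumping length p.
Choose w = 0^p 1^{p+p!+1}. Since p ≠ (p+p!+1)-1 = p+p!, w ∈ L; and |w| ≥ p.
Write w = xyz as guaranteed by the lemma, with |xy| ≤ p and |y| > 0.
The first p characters of w are 0's, so xy (and hence y) consists only of 0's. Write y = 0^k, 1 ≤ k ≤ p.
Since 1 ≤ k ≤ p, k divides p!; set t = 1 + p!/k. Then xy^t z has p + (p!/k)·k = p + p! copies of 0. Now the 0-count is p+p! and (1-count)-1 = (p+p!+1)-1 = p+p!, so i ≠ j-1 fails. So xy^t z = 0^{p+p!} 1^{p+p!+1} ∉ L.
Contradiction. Therefore L is not regular.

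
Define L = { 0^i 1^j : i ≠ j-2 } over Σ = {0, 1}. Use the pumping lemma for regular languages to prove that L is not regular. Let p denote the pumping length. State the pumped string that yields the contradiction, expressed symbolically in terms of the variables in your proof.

Assume L is regular; let p be its pumping constant.
Choose w = 0^p 1^{p+p!+2}. Since p ≠ (p+p!+2)-2 = p+p!, w ∈ L; and |w| ≥ p.
By the pumping lemma, w = xyz with |xy| ≤ p and |y| > 0.
The first p characters of w are 0's, so xy (and hence y) consists only of 0's. Write y = 0^k, 1 ≤ k ≤ p.
Since 1 ≤ k ≤ p, k divides p!; set t = 1 + p!/k. Then xy^t z has p + (p!/k)·k = p + p! copies of 0. Now the 0-count is p+p! and (1-count)-2 = (p+p!+2)-2 = p+p!, so i ≠ j-2 fails. So xy^t z = 0^{p+p!} 1^{p+p!+2} ∉ L.
Contradiction. Therefore L is not regular.

0^{p+p!} 1^{p+p!+2}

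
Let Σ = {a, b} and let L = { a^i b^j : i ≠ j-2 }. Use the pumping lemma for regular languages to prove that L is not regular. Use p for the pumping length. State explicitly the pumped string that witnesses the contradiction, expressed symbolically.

a^{p+p!} b^{p+p!+2}

Toward a contradiction, assume L is regular with pumping length p.
Choose w = a^p b^{p+p!+2}. Since p ≠ (p+p!+2)-2 = p+p!, w ∈ L; and |w| ≥ p.
Write w = xyz as guaranteed by the lemma, with |xy| ≤ p and y is nonempty.
The first p characters of w are a's, so xy (and hence y) consists only of a's. Write y = a^k, 1 ≤ k ≤ p.
Since 1 ≤ k ≤ p, k divides p!; set t = 1 + p!/k. Then xy^t z has p + (p!/k)·k = p + p! copies of a. Now the a-count is p+p! and (b-count)-2 = (p+p!+2)-2 = p+p!, so i ≠ j-2 fails. So xy^t z = a^{p+p!} b^{p+p!+2} ∉ L.
This is a contradiction; hence L is not regular.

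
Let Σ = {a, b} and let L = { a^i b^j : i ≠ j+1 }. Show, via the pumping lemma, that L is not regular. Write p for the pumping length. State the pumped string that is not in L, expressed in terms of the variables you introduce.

a^{p+p!} b^{p+p!-1}

Toward a contradiction, assume L is regular with pumping length p.
Choose w = a^p b^{p+p!-1}. Since p ≠ (p+p!-1)+1 = p+p!, w ∈ L; and |w| ≥ p.
Write w = xyz as guaranteed by the lemma, with |xy| ≤ p and |y| > 0.
Since the first p symbols of w are all a's and |xy| ≤ p, y lies entirely in the leading a-block: y = a^k for some k with 1 ≤ k ≤ p.
Since 1 ≤ k ≤ p, k divides p!; set t = 1 + p!/k. Then xy^t z has p + (p!/k)·k = p + p! copies of a. Now the a-count is p+p! and (b-count)+1 = (p+p!-1)+1 = p+p!, so i ≠ j+1 fails. So xy^t z = a^{p+p!} b^{p+p!-1} ∉ L.
This is a contradiction; hence L is not regular.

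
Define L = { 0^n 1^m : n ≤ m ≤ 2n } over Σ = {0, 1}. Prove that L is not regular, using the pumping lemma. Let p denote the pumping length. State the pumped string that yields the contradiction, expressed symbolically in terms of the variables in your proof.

Assume L is regular. Let p be the pumping length given by the pumping lemma.
Take w = 0^p 1^p ∈ L (since p ≤ p ≤ 2p), with |w| = 2p ≥ p.
Write w = xyz as guaranteed by the lemma, with |xy| ≤ p and |y| ≥ 1.
Because |xy| ≤ p and w begins with p copies of 0, we have y = 0^k with 1 ≤ k ≤ p.
Pump with i = 2: xy^2z = 0^{p+k} 1^p. Now n = p+k > p = m, so the condition n ≤ m fails. Thus xy^2z ∉ L.
Contradiction. Therefore L is not regular.

0^{p+k} 1^p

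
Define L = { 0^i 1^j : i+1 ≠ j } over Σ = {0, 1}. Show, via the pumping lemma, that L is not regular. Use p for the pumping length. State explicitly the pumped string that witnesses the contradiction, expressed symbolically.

0^{p+p!} 1^{p+p!+1}

Toward a contradiction, assume L is regular with pumping length p.
Choose w = 0^p 1^{p+p!+1}. Since p ≠ (p+p!+1)-1 = p+p!, w ∈ L; and |w| ≥ p.
Write w = xyz as guaranteed by the lemma, with |xy| ≤ p and |y| > 0.
Since the first p symbols of w are all 0's and |xy| ≤ p, y lies entirely in the leading 0-block: y = 0^k for some k with 1 ≤ k ≤ p.
Since 1 ≤ k ≤ p, k divides p!; set t = 1 + p!/k. Then xy^t z has p + (p!/k)·k = p + p! copies of 0. Now the 0-count is p+p! and (1-count)-1 = (p+p!+1)-1 = p+p!, so i+1 ≠ j fails. So xy^t z = 0^{p+p!} 1^{p+p!+1} ∉ L.
Contradiction. Therefore L is not regular.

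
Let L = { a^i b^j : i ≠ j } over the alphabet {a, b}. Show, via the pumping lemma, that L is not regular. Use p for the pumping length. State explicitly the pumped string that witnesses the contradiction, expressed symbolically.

Assume L is regular. Let p be the pumping length given by the pumping lemma.
Choose w = a^p b^{p+p!}. Since p ≠ p+p!, w ∈ L; and |w| ≥ p.
Write w = xyz as guaranteed by the lemma, with |xy| ≤ p and |y| > 0.
The first p characters of w are a's, so xy (and hence y) consists only of a's. Write y = a^k, 1 ≤ k ≤ p.
Since 1 ≤ k ≤ p, k divides p!; set t = 1 + p!/k. Then xy^t z has p + (p!/k)·k = p + p! copies of a. Now the a-count equals the b-count, so i ≠ j fails. So xy^t z = a^{p+p!} b^{p+p!} ∉ L.
Contradiction. Therefore L is not regular.

a^{p+p!} b^{p+p!}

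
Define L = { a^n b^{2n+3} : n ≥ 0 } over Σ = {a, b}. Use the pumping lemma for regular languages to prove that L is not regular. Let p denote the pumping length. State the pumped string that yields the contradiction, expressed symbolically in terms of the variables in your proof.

Assume L is regular. Let p be the pumping length given by the pumping lemma.
Take w = a^p b^{2p+3}. Then w ∈ L and |w| = 3p+3 ≥ p.
The pumping lemma gives a decomposition w = xyz where |xy| ≤ p and |y| > 0.
The first p characters of w are a's, so xy (and hence y) consists only of a's. Write y = a^k, 1 ≤ k ≤ p.
Pump with i = 2: xy^2z = a^{p+k} b^{2p+3}. For this to lie in L we would need 2p+3 = 2(p+k)+3, which forces k = 0. But k ≥ 1, so xy^2z ∉ L.
This is a contradiction; hence L is not regular.

a^{p+k} b^{2p+3}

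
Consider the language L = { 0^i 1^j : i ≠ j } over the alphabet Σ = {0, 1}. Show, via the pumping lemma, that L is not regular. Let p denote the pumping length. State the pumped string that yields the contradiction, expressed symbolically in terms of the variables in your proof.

0^{p+p!} 1^{p+p!}

Toward a contradiction, assume L is regular with pumping length p.
Choose w = 0^p 1^{p+p!}. Since p ≠ p+p!, w ∈ L; and |w| ≥ p.
Write w = xyz as guaranteed by the lemma, with |xy| ≤ p and |y| ≥ 1.
The first p characters of w are 0's, so xy (and hence y) consists only of 0's. Write y = 0^k, 1 ≤ k ≤ p.
Since 1 ≤ k ≤ p, k divides p!; set t = 1 + p!/k. Then xy^t z has p + (p!/k)·k = p + p! copies of 0. Now the 0-count equals the 1-count, so i ≠ j fails. So xy^t z = 0^{p+p!} 1^{p+p!} ∉ L.
This is a contradiction; hence L is not regular.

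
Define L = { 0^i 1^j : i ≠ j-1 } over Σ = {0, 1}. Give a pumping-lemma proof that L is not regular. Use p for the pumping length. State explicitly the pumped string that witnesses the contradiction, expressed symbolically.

Toward a contradiction, assume L is regular with pumping length p.
Choose w = 0^p 1^{p+p!+1}. Since p ≠ (p+p!+1)-1 = p+p!, w ∈ L; and |w| ≥ p.
The pumping lemma gives a decomposition w = xyz where |xy| ≤ p and |y| > 0.
The first p characters of w are 0's, so xy (and hence y) consists only of 0's. Write y = 0^k, 1 ≤ k ≤ p.
Since 1 ≤ k ≤ p, k divides p!; set t = 1 + p!/k. Then xy^t z has p + (p!/k)·k = p + p! copies of 0. Now the 0-count is p+p! and (1-count)-1 = (p+p!+1)-1 = p+p!, so i ≠ j-1 fails. So xy^t z = 0^{p+p!} 1^{p+p!+1} ∉ L.
Contradiction. Therefore L is not regular.

0^{p+p!} 1^{p+p!+1}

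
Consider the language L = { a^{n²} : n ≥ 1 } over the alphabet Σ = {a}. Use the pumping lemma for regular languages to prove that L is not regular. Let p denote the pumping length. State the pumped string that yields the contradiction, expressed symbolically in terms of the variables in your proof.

a^{p²+k}

Suppose for contradiction that L is regular, and let p be the pumping length.
Take w = a^{p²} ∈ L with |w| = p² ≥ p.
The pumping lemma gives a decomposition w = xyz where |xy| ≤ p and |y| ≥ 1.
Then y = a^k for some k with 1 ≤ k ≤ p.
Pump with i = 2: xy^2z = a^{p²+k}. Since 1 ≤ k ≤ p, p² < p²+k ≤ p²+p < (p+1)², so p²+k lies strictly between consecutive squares and is not a perfect square. So xy^2z ∉ L.
This contradicts the pumping lemma, so L is not regular.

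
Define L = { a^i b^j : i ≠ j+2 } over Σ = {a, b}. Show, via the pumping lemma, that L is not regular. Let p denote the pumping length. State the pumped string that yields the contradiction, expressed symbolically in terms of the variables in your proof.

a^{p+p!} b^{p+p!-2}

Toward a contradiction, assume L is regular with pumping length p.
Choose w = a^p b^{p+p!-2}. Since p ≠ (p+p!-2)+2 = p+p!, w ∈ L; and |w| ≥ p.
By the pumping lemma, w = xyz with |xy| ≤ p and y is nonempty.
The first p characters of w are a's, so xy (and hence y) consists only of a's. Write y = a^k, 1 ≤ k ≤ p.
Since 1 ≤ k ≤ p, k divides p!; set t = 1 + p!/k. Then xy^t z has p + (p!/k)·k = p + p! copies of a. Now the a-count is p+p! and (b-count)+2 = (p+p!-2)+2 = p+p!, so i ≠ j+2 fails. So xy^t z = a^{p+p!} b^{p+p!-2} ∉ L.
Contradiction. Therefore L is not regular.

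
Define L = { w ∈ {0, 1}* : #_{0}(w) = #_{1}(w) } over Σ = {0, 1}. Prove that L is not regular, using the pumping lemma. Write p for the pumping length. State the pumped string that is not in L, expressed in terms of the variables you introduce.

0^{p+k} 1^p

Suppose for contradiction that L is regular, and let p be the pumping length.
Choose w = 0^p 1^p ∈ L with |w| = 2p ≥ p.
Write w = xyz as guaranteed by the lemma, with |xy| ≤ p and y is nonempty.
Since the first p symbols of w are all 0's and |xy| ≤ p, y lies entirely in the leading 0-block: y = 0^k for some k with 1 ≤ k ≤ p.
Pump with i = 2: xy^2z = 0^{p+k} 1^p has p+k occurrences of 0 but only p of 1. Since k ≥ 1 the counts differ, so xy^2z ∉ L.
Contradiction. Therefore L is not regular.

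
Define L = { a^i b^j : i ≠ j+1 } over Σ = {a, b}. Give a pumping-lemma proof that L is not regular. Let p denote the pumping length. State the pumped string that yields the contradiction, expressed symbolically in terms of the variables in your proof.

Toward a contradiction, assume L is regular with pumping length p.
Choose w = a^p b^{p+p!-1}. Since p ≠ (p+p!-1)+1 = p+p!, w ∈ L; and |w| ≥ p.
Write w = xyz as guaranteed by the lemma, with |xy| ≤ p and y is nonempty.
Since the first p symbols of w are all a's and |xy| ≤ p, y lies entirely in the leading a-block: y = a^k for some k with 1 ≤ k ≤ p.
Since 1 ≤ k ≤ p, k divides p!; set t = 1 + p!/k. Then xy^t z has p + (p!/k)·k = p + p! copies of a. Now the a-count is p+p! and (b-count)+1 = (p+p!-1)+1 = p+p!, so i ≠ j+1 fails. So xy^t z = a^{p+p!} b^{p+p!-1} ∉ L.
This is a contradiction; hence L is not regular.

a^{p+p!} b^{p+p!-1}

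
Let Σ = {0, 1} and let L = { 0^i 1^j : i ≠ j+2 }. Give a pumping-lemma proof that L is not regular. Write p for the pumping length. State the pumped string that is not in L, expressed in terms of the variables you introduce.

Toward a contradiction, assume L is regular with pumping length p.
Choose w = 0^p 1^{p+p!-2}. Since p ≠ (p+p!-2)+2 = p+p!, w ∈ L; and |w| ≥ p.
The pumping lemma gives a decomposition w = xyz where |xy| ≤ p and |y| > 0.
Since the first p symbols of w are all 0's and |xy| ≤ p, y lies entirely in the leading 0-block: y = 0^k for some k with 1 ≤ k ≤ p.
Since 1 ≤ k ≤ p, k divides p!; set t = 1 + p!/k. Then xy^t z has p + (p!/k)·k = p + p! copies of 0. Now the 0-count is p+p! and (1-count)+2 = (p+p!-2)+2 = p+p!, so i ≠ j+2 fails. So xy^t z = 0^{p+p!} 1^{p+p!-2} ∉ L.
This is a contradiction; hence L is not regular.

0^{p+p!} 1^{p+p!-2}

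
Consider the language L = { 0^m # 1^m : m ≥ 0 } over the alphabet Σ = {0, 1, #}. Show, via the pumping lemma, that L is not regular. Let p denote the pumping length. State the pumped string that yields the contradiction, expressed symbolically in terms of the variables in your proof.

Suppose for contradiction that L is regular, and let p be the pumping length.
Take w = 0^p # 1^p ∈ L with |w| = 2p+1 ≥ p.
Write w = xyz as guaranteed by the lemma, with |xy| ≤ p and |y| ≥ 1.
Because |xy| ≤ p and w begins with p copies of 0, we have y = 0^k with 1 ≤ k ≤ p.
Pump with i = 2: xy^2z = 0^{p+k} # 1^p, which would require p+k = p. But k ≥ 1, so xy^2z ∉ L.
Contradiction. Therefore L is not regular.

0^{p+k} # 1^p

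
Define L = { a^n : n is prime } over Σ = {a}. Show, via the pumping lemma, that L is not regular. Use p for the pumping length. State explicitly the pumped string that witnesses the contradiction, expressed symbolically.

a^{q(1+k)}

Suppose for contradiction that L is regular, and let p be the pumping length.
Let q be a prime with q ≥ p+2 (infinitely many primes exist), and take w = a^q ∈ L with |w| = q ≥ p.
The pumping lemma gives a decomposition w = xyz where |xy| ≤ p and y is nonempty.
Then y = a^k for some k with 1 ≤ k ≤ p.
Since 1 ≤ k ≤ p, |xz| = q-k. Pump with i = q+1: |xy^{q+1}z| = (q-k)+(q+1)k = q+qk = q(1+k), which is composite (both factors ≥ 2). So xy^{q+1}z = a^{q(1+k)} ∉ L.
This is a contradiction; hence L is not regular.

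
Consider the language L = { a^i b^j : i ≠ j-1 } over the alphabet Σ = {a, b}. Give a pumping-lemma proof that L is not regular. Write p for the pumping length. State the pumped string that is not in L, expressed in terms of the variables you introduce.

Suppose for contradiction that L is regular, and let p be the pumping length.
Choose w = a^p b^{p+p!+1}. Since p ≠ (p+p!+1)-1 = p+p!, w ∈ L; and |w| ≥ p.
Write w = xyz as guaranteed by the lemma, with |xy| ≤ p and y is nonempty.
Since the first p symbols of w are all a's and |xy| ≤ p, y lies entirely in the leading a-block: y = a^k for some k with 1 ≤ k ≤ p.
Since 1 ≤ k ≤ p, k divides p!; set t = 1 + p!/k. Then xy^t z has p + (p!/k)·k = p + p! copies of a. Now the a-count is p+p! and (b-count)-1 = (p+p!+1)-1 = p+p!, so i ≠ j-1 fails. So xy^t z = a^{p+p!} b^{p+p!+1} ∉ L.
This contradicts the pumping lemma, so L is not regular.

a^{p+p!} b^{p+p!+1}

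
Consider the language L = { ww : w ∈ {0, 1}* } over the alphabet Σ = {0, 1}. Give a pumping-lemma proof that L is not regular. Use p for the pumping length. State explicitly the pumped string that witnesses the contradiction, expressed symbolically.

Toward a contradiction, assume L is regular with pumping length p.
Take w = 0^p 1^p 0^p 1^p = uu where u = 0^p1^p; then w ∈ L and |w| = 4p ≥ p.
The pumping lemma gives a decomposition w = xyz where |xy| ≤ p and y is nonempty.
The first p characters of w are 0's, so xy (and hence y) consists only of 0's. Write y = 0^k, 1 ≤ k ≤ p.
Pump with i = 2: xy^2z = 0^{p+k} 1^p 0^p 1^p, of length 4p+k. Suppose this equals vv. The string starts with 0 and ends with 1, so v does too; thus the boundary between the two copies of v is a 1→0 transition. There is exactly one such transition, at position 2p+k, so |v| = 2p+k and |vv| = 4p+2k ≠ 4p+k since k ≥ 1. So xy^2z ∉ L.
Contradiction. Therefore L is not regular.

0^{p+k} 1^p 0^p 1^p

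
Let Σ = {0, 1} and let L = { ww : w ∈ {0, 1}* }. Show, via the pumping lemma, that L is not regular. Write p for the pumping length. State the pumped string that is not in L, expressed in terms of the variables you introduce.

Suppose for contradiction that L is regular, and let p be the pumping length.
Take w = 0^p 1^p 0^p 1^p = uu where u = 0^p1^p; then w ∈ L and |w| = 4p ≥ p.
Write w = xyz as guaranteed by the lemma, with |xy| ≤ p and y is nonempty.
The first p characters of w are 0's, so xy (and hence y) consists only of 0's. Write y = 0^k, 1 ≤ k ≤ p.
Pump with i = 2: xy^2z = 0^{p+k} 1^p 0^p 1^p, of length 4p+k. Suppose this equals vv. The string starts with 0 and ends with 1, so v does too; thus the boundary between the two copies of v is a 1→0 transition. There is exactly one such transition, at position 2p+k, so |v| = 2p+k and |vv| = 4p+2k ≠ 4p+k since k ≥ 1. So xy^2z ∉ L.
This contradicts the pumping lemma, so L is not regular.

0^{p+k} 1^p 0^p 1^p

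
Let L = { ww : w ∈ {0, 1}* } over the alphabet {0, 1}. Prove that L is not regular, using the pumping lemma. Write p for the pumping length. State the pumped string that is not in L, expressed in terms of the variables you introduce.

Toward a contradiction, assume L is regular with pumping length p.
Take w = 0^p 1^p 0^p 1^p = uu where u = 0^p1^p; then w ∈ L and |w| = 4p ≥ p.
The pumping lemma gives a decomposition w = xyz where |xy| ≤ p and |y| ≥ 1.
Since the first p symbols of w are all 0's and |xy| ≤ p, y lies entirely in the leading 0-block: y = 0^k for some k with 1 ≤ k ≤ p.
Pump with i = 2: xy^2z = 0^{p+k} 1^p 0^p 1^p, of length 4p+k. Suppose this equals vv. The string starts with 0 and ends with 1, so v does too; thus the boundary between the two copies of v is a 1→0 transition. There is exactly one such transition, at position 2p+k, so |v| = 2p+k and |vv| = 4p+2k ≠ 4p+k since k ≥ 1. So xy^2z ∉ L.
This contradicts the pumping lemma, so L is not regular.

0^{p+k} 1^p 0^p 1^p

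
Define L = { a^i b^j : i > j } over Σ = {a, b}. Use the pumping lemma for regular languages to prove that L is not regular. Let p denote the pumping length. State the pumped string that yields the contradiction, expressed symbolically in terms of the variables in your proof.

a^{p+1-k} b^p

Toward a contradiction, assume L is regular with pumping length p.
Choose w = a^{p+1} b^p ∈ L, with |w| = 2p+1 ≥ p.
Write w = xyz as guaranteed by the lemma, with |xy| ≤ p and |y| > 0.
The first p characters of w are a's, so xy (and hence y) consists only of a's. Write y = a^k, 1 ≤ k ≤ p.
Consider xy^0z = xz = a^{p+1-k} b^p. Since k ≥ 1, the a-count p+1-k is at most p, so i > j fails; thus xz ∉ L.
This contradicts the pumping lemma, so L is not regular.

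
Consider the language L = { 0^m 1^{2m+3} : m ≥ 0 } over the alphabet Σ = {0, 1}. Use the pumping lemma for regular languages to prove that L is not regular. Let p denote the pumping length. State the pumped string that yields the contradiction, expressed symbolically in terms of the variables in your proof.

0^{p+k} 1^{2p+3}

Suppose for contradiction that L is regular, and let p be the pumping length.
Let w = 0^p 1^{2p+3} ∈ L; note |w| = 3p+3 ≥ p.
By the pumping lemma, w = xyz with |xy| ≤ p and y is nonempty.
Since the first p symbols of w are all 0's and |xy| ≤ p, y lies entirely in the leading 0-block: y = 0^k for some k with 1 ≤ k ≤ p.
Pump with i = 2: xy^2z = 0^{p+k} 1^{2p+3}. For this to lie in L we would need 2p+3 = 2(p+k)+3, which forces k = 0. But k ≥ 1, so xy^2z ∉ L.
This is a contradiction; hence L is not regular.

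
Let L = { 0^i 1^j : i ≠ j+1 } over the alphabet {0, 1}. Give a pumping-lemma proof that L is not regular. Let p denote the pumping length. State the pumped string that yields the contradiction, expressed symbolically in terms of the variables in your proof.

Assume L is regular; let p be its pumping constant.
Choose w = 0^p 1^{p+p!-1}. Since p ≠ (p+p!-1)+1 = p+p!, w ∈ L; and |w| ≥ p.
Write w = xyz as guaranteed by the lemma, with |xy| ≤ p and y is nonempty.
Since the first p symbols of w are all 0's and |xy| ≤ p, y lies entirely in the leading 0-block: y = 0^k for some k with 1 ≤ k ≤ p.
Since 1 ≤ k ≤ p, k divides p!; set t = 1 + p!/k. Then xy^t z has p + (p!/k)·k = p + p! copies of 0. Now the 0-count is p+p! and (1-count)+1 = (p+p!-1)+1 = p+p!, so i ≠ j+1 fails. So xy^t z = 0^{p+p!} 1^{p+p!-1} ∉ L.
This contradicts the pumping lemma, so L is not regular.

0^{p+p!} 1^{p+p!-1}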